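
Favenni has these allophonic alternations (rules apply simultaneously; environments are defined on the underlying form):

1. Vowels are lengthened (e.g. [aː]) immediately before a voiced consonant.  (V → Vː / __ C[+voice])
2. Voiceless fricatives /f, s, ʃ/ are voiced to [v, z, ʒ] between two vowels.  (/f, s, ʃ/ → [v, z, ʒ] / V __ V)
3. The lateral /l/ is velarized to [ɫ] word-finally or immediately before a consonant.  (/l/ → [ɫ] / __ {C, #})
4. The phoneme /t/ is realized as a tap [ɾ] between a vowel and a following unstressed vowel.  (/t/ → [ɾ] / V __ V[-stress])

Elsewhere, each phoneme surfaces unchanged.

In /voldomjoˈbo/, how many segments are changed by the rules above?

4

Segments that undergo a rule: /o/ → [oː] (rule 1); /l/ → [ɫ] (rule 3); /o/ → [oː] (rule 1); /o/ → [oː] (rule 1).
All other segments surface unchanged.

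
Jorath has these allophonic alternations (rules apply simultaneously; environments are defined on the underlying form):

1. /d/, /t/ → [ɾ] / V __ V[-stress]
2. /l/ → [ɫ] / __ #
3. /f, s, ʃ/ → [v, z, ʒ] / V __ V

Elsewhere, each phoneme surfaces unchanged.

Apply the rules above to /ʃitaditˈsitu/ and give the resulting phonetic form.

/ʃ/ (word-initial) is in the target of rule 3 but the environment (between two vowels) is not met → [ʃ].
/i/ (between /ʃ/ and /t/) is unaffected → [i].
Rule 1 applies to /t/ (between /i/ and /a/: between a vowel and a following unstressed vowel) → [ɾ].
/a/ (between /t/ and /d/): no rule targets it → [a].
/d/ — between /a/ and /i/, between a vowel and a following unstressed vowel — surfaces as [ɾ] (rule 1).
/i/ (between /d/ and /t/): no rule targets it → [i].
/t/ (between /i/ and /s/) is in the target of rule 1 but the environment (between a vowel and a following unstressed vowel) is not met → [t].
/s/ — between /t/ and /i/; rule 3 does not apply here → [s].
/i/ stays [i].
/t/ — between /i/ and /u/, between a vowel and a following unstressed vowel — surfaces as [ɾ] (rule 1).
/u/ stays [u].

[ʃiɾaɾitˈsiɾu]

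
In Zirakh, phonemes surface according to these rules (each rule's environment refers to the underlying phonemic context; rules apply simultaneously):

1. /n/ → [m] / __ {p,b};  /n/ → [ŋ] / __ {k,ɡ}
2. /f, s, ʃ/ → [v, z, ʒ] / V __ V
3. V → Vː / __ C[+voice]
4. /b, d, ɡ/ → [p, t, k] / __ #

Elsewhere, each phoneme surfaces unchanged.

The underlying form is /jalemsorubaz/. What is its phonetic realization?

[jaːleːmsoːruːbaːz]

/a/ (between /j/ and /l/): before a voiced consonant, so rule 3 applies → [aː].
/e/ — between /l/ and /m/, before a voiced consonant — surfaces as [eː] (rule 3).
/s/ — between /m/ and /o/; rule 2 does not apply here → [s].
/o/ (between /s/ and /r/): before a voiced consonant, so rule 3 applies → [oː].
Rule 3 applies to /u/ (between /r/ and /b/: before a voiced consonant) → [uː].
/b/ — between /u/ and /a/; rule 4 does not apply here → [b].
/a/ meets the environment for rule 3 (before a voiced consonant) → [aː].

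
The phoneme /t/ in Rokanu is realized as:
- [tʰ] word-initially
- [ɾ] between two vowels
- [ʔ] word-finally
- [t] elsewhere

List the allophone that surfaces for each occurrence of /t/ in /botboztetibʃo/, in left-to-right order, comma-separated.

Occurrence 1 (position 3): no conditioning environment matches → elsewhere allophone [t].
Occurrence 2 (position 7): no conditioning environment matches → elsewhere allophone [t].
Occurrence 3 (position 9): between two vowels → [ɾ].

[t], [t], [ɾ]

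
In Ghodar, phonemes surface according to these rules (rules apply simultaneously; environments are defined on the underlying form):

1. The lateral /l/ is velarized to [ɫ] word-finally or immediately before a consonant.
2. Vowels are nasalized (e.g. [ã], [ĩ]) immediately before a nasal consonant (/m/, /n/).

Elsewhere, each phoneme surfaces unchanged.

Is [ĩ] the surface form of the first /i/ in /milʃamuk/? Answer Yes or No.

No

/i/ (between /m/ and /l/) is in the target of rule 2 but the environment (before a nasal consonant) is not met → [i].
The actual realization is [i], not [ĩ].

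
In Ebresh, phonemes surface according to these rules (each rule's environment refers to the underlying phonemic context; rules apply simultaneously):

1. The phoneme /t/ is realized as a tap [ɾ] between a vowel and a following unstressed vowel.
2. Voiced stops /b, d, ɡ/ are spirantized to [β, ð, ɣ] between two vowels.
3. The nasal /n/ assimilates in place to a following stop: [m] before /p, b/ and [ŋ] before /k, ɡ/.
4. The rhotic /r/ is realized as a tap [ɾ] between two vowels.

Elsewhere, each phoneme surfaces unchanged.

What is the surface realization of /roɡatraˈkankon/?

/r/ — word-initial; rule 4 does not apply here → [r].
/o/ (between /r/ and /ɡ/): no rule targets it → [o].
/ɡ/ (between /o/ and /a/) occurs between two vowels → [ɣ] by rule 2.
/a/ — not in any rule's target class → [a].
/t/ (between /a/ and /r/) fails the environment for rule 1, so it stays [t].
/r/ (between /t/ and /a/) fails the environment for rule 4, so it stays [r].
/a/ (between /r/ and /k/) is unaffected → [a].
/k/ — not in any rule's target class → [k].
/a/ — not in any rule's target class → [a].
/n/ (between /a/ and /k/): before a labial or velar stop, so rule 3 applies → [ŋ].
/k/ — not in any rule's target class → [k].
/o/ stays [o].
/n/ (word-final) is in the target of rule 3 but the environment (before a labial or velar stop) is not met → [n].

[roɣatraˈkaŋkon]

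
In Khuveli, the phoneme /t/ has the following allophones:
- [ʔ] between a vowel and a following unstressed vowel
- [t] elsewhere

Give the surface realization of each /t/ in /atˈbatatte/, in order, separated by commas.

[t], [ʔ], [t], [t]

Occurrence 1 (position 2): no conditioning environment matches → elsewhere allophone [t].
Occurrence 2 (position 5): between a vowel and a following unstressed vowel → [ʔ].
Occurrence 3 (position 7): no conditioning environment matches → elsewhere allophone [t].
Occurrence 4 (position 8): no conditioning environment matches → elsewhere allophone [t].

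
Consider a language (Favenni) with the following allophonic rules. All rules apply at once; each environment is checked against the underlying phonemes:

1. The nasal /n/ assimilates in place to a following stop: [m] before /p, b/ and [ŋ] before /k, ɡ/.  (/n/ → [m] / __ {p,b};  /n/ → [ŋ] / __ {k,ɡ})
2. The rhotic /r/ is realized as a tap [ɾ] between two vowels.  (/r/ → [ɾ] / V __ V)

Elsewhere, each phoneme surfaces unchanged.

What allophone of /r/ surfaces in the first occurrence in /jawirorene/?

/r/ meets the environment for rule 2 (between two vowels) → [ɾ].

[ɾ]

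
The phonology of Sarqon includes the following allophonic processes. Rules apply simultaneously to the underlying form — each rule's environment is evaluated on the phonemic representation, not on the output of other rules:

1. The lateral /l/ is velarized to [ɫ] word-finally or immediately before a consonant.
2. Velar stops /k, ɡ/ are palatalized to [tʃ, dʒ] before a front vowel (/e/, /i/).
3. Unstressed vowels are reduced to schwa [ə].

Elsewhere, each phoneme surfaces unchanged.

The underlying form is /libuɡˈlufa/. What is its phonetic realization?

/l/ (word-initial): rule 1 targets it, but not word-finally or immediately before a consonant → unchanged [l].
/i/ (between /l/ and /b/): in an unstressed syllable, so rule 3 applies → [ə].
/b/ — not in any rule's target class → [b].
/u/ (between /b/ and /ɡ/): in an unstressed syllable, so rule 3 applies → [ə].
/ɡ/ (between /u/ and /l/) fails the environment for rule 2, so it stays [ɡ].
/l/ (between /ɡ/ and /u/): rule 1 targets it, but not word-finally or immediately before a consonant → unchanged [l].
/u/ (between /l/ and /f/): rule 3 targets it, but not in an unstressed syllable → unchanged [u].
/f/ (between /u/ and /a/) is unaffected → [f].
/a/ meets the environment for rule 3 (in an unstressed syllable) → [ə].

[ləbəɡˈlufə]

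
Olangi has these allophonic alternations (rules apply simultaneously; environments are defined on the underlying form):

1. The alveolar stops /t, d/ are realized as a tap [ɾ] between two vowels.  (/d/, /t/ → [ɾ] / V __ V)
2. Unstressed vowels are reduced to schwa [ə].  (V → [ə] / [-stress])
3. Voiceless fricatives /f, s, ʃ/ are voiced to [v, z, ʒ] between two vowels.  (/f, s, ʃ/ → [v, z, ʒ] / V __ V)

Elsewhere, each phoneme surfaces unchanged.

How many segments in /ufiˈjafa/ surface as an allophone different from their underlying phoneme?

Segments that undergo a rule: /u/ → [ə] (rule 2); /f/ → [v] (rule 3); /i/ → [ə] (rule 2); /f/ → [v] (rule 3); /a/ → [ə] (rule 2).
All other segments surface unchanged.

5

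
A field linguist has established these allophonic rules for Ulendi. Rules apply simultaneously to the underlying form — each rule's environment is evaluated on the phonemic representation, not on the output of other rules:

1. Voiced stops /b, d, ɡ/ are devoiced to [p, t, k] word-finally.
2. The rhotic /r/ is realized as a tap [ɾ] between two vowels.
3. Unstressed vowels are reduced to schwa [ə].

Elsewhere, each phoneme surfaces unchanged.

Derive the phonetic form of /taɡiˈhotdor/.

/t/ stays [t].
/a/ (between /t/ and /ɡ/) occurs in an unstressed syllable → [ə] by rule 3.
/ɡ/ (between /a/ and /i/): rule 1 targets it, but not word-finally → unchanged [ɡ].
/i/ — between /ɡ/ and /h/, in an unstressed syllable — surfaces as [ə] (rule 3).
/h/ (between /i/ and /o/) is unaffected → [h].
/o/ (between /h/ and /t/) is in the target of rule 3 but the environment (in an unstressed syllable) is not met → [o].
/t/ stays [t].
/d/ (between /t/ and /o/) fails the environment for rule 1, so it stays [d].
/o/ (between /d/ and /r/) occurs in an unstressed syllable → [ə] by rule 3.
/r/ (word-final) is in the target of rule 2 but the environment (between two vowels) is not met → [r].

[təɡəˈhotdər]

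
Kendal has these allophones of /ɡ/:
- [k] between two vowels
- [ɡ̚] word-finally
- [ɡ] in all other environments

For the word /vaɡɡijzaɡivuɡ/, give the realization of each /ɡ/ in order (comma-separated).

Occurrence 1 (position 3): no conditioning environment matches → elsewhere allophone [ɡ].
Occurrence 2 (position 4): no conditioning environment matches → elsewhere allophone [ɡ].
Occurrence 3 (position 9): between two vowels → [k].
Occurrence 4 (position 13): word-finally → [ɡ̚].

[ɡ], [ɡ], [k], [ɡ̚]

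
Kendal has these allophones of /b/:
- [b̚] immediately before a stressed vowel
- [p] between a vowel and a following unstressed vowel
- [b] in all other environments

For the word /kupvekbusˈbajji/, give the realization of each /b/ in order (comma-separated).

Occurrence 1 (position 7): no conditioning environment matches → elsewhere allophone [b].
Occurrence 2 (position 10): immediately before a stressed vowel → [b̚].

[b], [b̚]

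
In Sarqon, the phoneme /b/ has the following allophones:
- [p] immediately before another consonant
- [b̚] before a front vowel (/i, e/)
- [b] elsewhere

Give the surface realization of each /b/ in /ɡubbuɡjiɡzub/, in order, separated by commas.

[p], [b], [b]

Occurrence 1 (position 3): immediately before another consonant → [p].
Occurrence 2 (position 4): no conditioning environment matches → elsewhere allophone [b].
Occurrence 3 (position 12): no conditioning environment matches → elsewhere allophone [b].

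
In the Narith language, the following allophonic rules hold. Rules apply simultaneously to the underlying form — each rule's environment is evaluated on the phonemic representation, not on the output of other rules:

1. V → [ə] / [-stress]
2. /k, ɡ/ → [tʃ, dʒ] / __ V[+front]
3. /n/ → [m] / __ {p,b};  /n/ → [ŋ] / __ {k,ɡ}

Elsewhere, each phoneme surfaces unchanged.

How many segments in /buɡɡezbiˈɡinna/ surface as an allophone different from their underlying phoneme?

Segments that undergo a rule: /u/ → [ə] (rule 1); /ɡ/ → [dʒ] (rule 2); /e/ → [ə] (rule 1); /i/ → [ə] (rule 1); /ɡ/ → [dʒ] (rule 2); /a/ → [ə] (rule 1).
All other segments surface unchanged.

6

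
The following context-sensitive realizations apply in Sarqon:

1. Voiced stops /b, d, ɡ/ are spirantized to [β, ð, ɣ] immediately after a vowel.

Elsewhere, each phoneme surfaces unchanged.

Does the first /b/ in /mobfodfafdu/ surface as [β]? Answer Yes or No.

Rule 1 applies to /b/ (between /o/ and /f/: immediately after a vowel) → [β].
The actual realization is [β], which matches [β].

Yes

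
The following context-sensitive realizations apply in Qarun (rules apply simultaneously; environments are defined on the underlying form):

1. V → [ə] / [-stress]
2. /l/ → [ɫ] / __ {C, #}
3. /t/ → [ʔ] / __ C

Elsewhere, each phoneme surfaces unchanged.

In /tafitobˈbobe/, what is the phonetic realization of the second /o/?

/o/ (between /b/ and /b/) is in the target of rule 1 but the environment (in an unstressed syllable) is not met → [o].

[o]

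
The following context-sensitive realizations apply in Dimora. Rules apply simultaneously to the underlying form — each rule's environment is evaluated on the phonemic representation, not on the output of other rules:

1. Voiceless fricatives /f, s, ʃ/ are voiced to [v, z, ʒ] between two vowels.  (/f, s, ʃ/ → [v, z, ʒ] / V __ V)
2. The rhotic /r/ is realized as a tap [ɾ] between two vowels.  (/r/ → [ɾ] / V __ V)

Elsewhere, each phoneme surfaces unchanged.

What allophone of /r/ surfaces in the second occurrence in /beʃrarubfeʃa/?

/r/ (between /a/ and /u/) occurs between two vowels → [ɾ] by rule 2.

[ɾ]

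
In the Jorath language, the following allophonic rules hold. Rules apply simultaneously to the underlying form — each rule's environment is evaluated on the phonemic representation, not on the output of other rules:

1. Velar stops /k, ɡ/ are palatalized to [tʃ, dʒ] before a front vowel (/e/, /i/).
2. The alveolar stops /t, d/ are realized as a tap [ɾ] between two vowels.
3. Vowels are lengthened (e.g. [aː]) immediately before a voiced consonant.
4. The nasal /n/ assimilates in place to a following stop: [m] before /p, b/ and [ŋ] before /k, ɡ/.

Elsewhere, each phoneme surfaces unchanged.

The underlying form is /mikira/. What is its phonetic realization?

[mitʃiːra]

/m/ (word-initial) is unaffected → [m].
/i/ (between /m/ and /k/) is in the target of rule 3 but the environment (before a voiced consonant) is not met → [i].
Rule 1 applies to /k/ (between /i/ and /i/: before a front vowel) → [tʃ].
Rule 3 applies to /i/ (between /k/ and /r/: before a voiced consonant) → [iː].
/r/ (between /i/ and /a/): no rule targets it → [r].
/a/ (word-final) fails the environment for rule 3, so it stays [a].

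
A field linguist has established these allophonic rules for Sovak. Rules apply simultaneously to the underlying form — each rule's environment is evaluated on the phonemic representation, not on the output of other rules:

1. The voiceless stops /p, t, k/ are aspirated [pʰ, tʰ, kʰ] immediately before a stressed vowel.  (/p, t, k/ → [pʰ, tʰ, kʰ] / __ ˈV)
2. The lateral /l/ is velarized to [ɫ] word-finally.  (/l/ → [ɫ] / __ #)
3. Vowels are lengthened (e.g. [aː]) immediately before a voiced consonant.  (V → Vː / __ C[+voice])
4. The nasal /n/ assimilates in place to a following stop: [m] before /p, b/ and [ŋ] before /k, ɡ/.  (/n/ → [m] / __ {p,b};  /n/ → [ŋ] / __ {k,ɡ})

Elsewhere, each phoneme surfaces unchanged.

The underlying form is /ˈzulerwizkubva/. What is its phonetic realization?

[ˈzuːleːrwiːzkuːbva]

/z/ (word-initial): no rule targets it → [z].
/u/ meets the environment for rule 3 (before a voiced consonant) → [uː].
/l/ (between /u/ and /e/): rule 2 targets it, but not word-finally → unchanged [l].
Rule 3 applies to /e/ (between /l/ and /r/: before a voiced consonant) → [eː].
/r/ — not in any rule's target class → [r].
/w/ (between /r/ and /i/): no rule targets it → [w].
/i/ (between /w/ and /z/): before a voiced consonant, so rule 3 applies → [iː].
/z/ (between /i/ and /k/): no rule targets it → [z].
/k/ (between /z/ and /u/) is in the target of rule 1 but the environment (immediately before a stressed vowel) is not met → [k].
Rule 3 applies to /u/ (between /k/ and /b/: before a voiced consonant) → [uː].
/b/ (between /u/ and /v/) is unaffected → [b].
/v/ — not in any rule's target class → [v].
/a/ — word-final; rule 3 does not apply here → [a].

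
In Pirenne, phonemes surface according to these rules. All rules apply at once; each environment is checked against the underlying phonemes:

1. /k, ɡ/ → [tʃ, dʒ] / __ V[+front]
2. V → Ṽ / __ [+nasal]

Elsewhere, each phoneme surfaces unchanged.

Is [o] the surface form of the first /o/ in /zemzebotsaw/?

/o/ (between /b/ and /t/) fails the environment for rule 2, so it stays [o].
The actual realization is [o], which matches [o].

Yes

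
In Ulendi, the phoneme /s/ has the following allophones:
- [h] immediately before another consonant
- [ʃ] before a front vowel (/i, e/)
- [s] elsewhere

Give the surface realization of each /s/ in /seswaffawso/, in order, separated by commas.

Occurrence 1 (position 1): before a front vowel (/i, e/) → [ʃ].
Occurrence 2 (position 3): immediately before another consonant → [h].
Occurrence 3 (position 10): no conditioning environment matches → elsewhere allophone [s].

[ʃ], [h], [s]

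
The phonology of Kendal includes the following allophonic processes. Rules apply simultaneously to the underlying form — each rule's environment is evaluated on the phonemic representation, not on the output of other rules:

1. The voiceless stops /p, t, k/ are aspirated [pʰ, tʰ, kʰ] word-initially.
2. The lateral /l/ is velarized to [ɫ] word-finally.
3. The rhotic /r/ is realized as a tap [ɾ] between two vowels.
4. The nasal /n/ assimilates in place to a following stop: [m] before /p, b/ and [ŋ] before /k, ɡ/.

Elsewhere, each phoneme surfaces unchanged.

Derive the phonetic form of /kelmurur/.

/k/ (word-initial) occurs word-initially → [kʰ] by rule 1.
/e/ (between /k/ and /l/) is unaffected → [e].
/l/ (between /e/ and /m/) is in the target of rule 2 but the environment (word-finally) is not met → [l].
/m/ stays [m].
/u/ (between /m/ and /r/): no rule targets it → [u].
/r/ (between /u/ and /u/) occurs between two vowels → [ɾ] by rule 3.
/u/ (between /r/ and /r/): no rule targets it → [u].
/r/ (word-final) fails the environment for rule 3, so it stays [r].

[kʰelmuɾur]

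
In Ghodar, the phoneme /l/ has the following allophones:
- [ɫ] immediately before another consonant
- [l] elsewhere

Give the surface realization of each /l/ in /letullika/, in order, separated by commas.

[l], [ɫ], [l]

Occurrence 1 (position 1): no conditioning environment matches → elsewhere allophone [l].
Occurrence 2 (position 5): immediately before another consonant → [ɫ].
Occurrence 3 (position 6): no conditioning environment matches → elsewhere allophone [l].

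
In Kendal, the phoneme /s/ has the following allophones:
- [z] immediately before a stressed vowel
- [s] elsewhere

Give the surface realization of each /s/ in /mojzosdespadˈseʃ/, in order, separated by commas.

[s], [s], [z]

Occurrence 1 (position 6): no conditioning environment matches → elsewhere allophone [s].
Occurrence 2 (position 9): no conditioning environment matches → elsewhere allophone [s].
Occurrence 3 (position 13): immediately before a stressed vowel → [z].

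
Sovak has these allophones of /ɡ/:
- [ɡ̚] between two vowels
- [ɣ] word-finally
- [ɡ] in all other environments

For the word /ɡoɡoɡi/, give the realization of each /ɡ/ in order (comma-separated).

[ɡ], [ɡ̚], [ɡ̚]

Occurrence 1 (position 1): no conditioning environment matches → elsewhere allophone [ɡ].
Occurrence 2 (position 3): between two vowels → [ɡ̚].
Occurrence 3 (position 5): between two vowels → [ɡ̚].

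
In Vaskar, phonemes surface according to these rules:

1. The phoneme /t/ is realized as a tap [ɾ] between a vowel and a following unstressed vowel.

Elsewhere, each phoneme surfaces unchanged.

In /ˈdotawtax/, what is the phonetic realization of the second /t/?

/t/ (between /w/ and /a/) is in the target of rule 1 but the environment (between a vowel and a following unstressed vowel) is not met → [t].

[t]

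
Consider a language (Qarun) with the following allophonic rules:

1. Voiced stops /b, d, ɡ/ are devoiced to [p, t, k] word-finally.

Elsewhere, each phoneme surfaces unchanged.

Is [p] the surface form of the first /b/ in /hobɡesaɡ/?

/b/ (between /o/ and /ɡ/) fails the environment for rule 1, so it stays [b].
The actual realization is [b], not [p].

No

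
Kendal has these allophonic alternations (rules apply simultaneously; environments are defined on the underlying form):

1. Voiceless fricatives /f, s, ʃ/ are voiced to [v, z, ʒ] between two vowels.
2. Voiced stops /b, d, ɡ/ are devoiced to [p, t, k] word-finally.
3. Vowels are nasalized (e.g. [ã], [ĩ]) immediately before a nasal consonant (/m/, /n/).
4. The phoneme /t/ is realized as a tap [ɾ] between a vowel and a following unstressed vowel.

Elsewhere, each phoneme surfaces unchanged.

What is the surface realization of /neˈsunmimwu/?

/n/ — not in any rule's target class → [n].
/e/ (between /n/ and /s/): rule 3 targets it, but not before a nasal consonant → unchanged [e].
Rule 1 applies to /s/ (between /e/ and /u/: between two vowels) → [z].
Rule 3 applies to /u/ (between /s/ and /n/: before a nasal consonant) → [ũ].
/n/ stays [n].
/m/ stays [m].
Rule 3 applies to /i/ (between /m/ and /m/: before a nasal consonant) → [ĩ].
/m/ (between /i/ and /w/): no rule targets it → [m].
/w/ (between /m/ and /u/) is unaffected → [w].
/u/ (word-final) fails the environment for rule 3, so it stays [u].

[neˈzũnmĩmwu]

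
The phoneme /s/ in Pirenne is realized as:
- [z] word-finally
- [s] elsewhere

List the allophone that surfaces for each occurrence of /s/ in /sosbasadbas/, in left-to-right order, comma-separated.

[s], [s], [s], [z]

Occurrence 1 (position 1): no conditioning environment matches → elsewhere allophone [s].
Occurrence 2 (position 3): no conditioning environment matches → elsewhere allophone [s].
Occurrence 3 (position 6): no conditioning environment matches → elsewhere allophone [s].
Occurrence 4 (position 11): word-finally → [z].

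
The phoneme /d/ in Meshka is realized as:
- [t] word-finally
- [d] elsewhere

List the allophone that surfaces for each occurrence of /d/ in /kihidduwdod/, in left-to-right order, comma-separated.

Occurrence 1 (position 5): no conditioning environment matches → elsewhere allophone [d].
Occurrence 2 (position 6): no conditioning environment matches → elsewhere allophone [d].
Occurrence 3 (position 9): no conditioning environment matches → elsewhere allophone [d].
Occurrence 4 (position 11): word-finally → [t].

[d], [d], [d], [t]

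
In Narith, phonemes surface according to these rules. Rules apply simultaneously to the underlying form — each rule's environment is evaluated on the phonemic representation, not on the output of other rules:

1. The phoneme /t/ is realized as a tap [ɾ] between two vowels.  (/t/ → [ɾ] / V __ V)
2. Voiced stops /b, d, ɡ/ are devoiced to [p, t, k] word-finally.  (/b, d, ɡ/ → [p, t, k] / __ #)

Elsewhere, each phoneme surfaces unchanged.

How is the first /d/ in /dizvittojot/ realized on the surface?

[d]

/d/ (word-initial) fails the environment for rule 2, so it stays [d].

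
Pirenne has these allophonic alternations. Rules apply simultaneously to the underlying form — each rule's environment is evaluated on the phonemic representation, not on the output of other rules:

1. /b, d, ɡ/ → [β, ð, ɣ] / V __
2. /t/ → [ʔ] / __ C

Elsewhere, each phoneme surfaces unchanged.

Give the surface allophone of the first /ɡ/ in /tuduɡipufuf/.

[ɣ]

/ɡ/ — between /u/ and /i/, immediately after a vowel — surfaces as [ɣ] (rule 1).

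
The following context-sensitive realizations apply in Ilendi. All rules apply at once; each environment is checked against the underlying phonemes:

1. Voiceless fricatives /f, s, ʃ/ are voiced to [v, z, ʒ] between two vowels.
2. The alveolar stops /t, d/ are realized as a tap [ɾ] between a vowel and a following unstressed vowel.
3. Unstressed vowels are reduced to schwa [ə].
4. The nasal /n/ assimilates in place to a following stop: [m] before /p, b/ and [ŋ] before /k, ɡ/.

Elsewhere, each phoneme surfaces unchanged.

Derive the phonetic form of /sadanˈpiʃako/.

[səɾəmˈpiʒəkə]

/s/ (word-initial) is in the target of rule 1 but the environment (between two vowels) is not met → [s].
/a/ — between /s/ and /d/, in an unstressed syllable — surfaces as [ə] (rule 3).
Rule 2 applies to /d/ (between /a/ and /a/: between a vowel and a following unstressed vowel) → [ɾ].
/a/ (between /d/ and /n/): in an unstressed syllable, so rule 3 applies → [ə].
/n/ (between /a/ and /p/) occurs before a labial or velar stop → [m] by rule 4.
/p/ — not in any rule's target class → [p].
/i/ (between /p/ and /ʃ/): rule 3 targets it, but not in an unstressed syllable → unchanged [i].
/ʃ/ (between /i/ and /a/) occurs between two vowels → [ʒ] by rule 1.
/a/ — between /ʃ/ and /k/, in an unstressed syllable — surfaces as [ə] (rule 3).
/k/ (between /a/ and /o/): no rule targets it → [k].
Rule 3 applies to /o/ (word-final: in an unstressed syllable) → [ə].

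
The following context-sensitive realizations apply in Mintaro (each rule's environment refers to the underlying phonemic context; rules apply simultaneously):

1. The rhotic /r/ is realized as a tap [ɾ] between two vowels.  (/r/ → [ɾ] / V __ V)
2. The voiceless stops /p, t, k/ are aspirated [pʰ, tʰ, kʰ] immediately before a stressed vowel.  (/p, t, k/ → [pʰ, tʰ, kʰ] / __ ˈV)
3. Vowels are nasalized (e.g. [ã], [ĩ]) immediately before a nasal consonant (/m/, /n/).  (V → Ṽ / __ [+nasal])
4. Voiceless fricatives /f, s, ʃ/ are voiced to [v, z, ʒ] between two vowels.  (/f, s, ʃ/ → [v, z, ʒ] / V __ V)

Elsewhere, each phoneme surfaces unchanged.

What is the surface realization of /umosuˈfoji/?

/u/ — word-initial, before a nasal consonant — surfaces as [ũ] (rule 3).
/o/ (between /m/ and /s/): rule 3 targets it, but not before a nasal consonant → unchanged [o].
/s/ — between /o/ and /u/, between two vowels — surfaces as [z] (rule 4).
/u/ (between /s/ and /f/): rule 3 targets it, but not before a nasal consonant → unchanged [u].
Rule 4 applies to /f/ (between /u/ and /o/: between two vowels) → [v].
/o/ (between /f/ and /j/) is in the target of rule 3 but the environment (before a nasal consonant) is not met → [o].
/i/ (word-final) fails the environment for rule 3, so it stays [i].

[ũmozuˈvoji]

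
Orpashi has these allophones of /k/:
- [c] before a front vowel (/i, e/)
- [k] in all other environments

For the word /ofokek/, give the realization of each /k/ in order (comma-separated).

Occurrence 1 (position 4): before a front vowel → [c].
Occurrence 2 (position 6): no conditioning environment matches → elsewhere allophone [k].

[c], [k]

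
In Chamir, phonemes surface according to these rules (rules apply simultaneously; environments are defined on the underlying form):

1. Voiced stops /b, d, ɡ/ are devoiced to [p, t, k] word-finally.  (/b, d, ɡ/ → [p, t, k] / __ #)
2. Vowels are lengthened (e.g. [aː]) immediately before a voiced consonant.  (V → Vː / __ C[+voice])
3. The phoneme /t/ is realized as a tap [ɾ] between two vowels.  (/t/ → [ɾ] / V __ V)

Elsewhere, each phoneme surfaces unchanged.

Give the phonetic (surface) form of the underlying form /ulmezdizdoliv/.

[uːlmeːzdiːzdoːliːv]

Rule 2 applies to /u/ (word-initial: before a voiced consonant) → [uː].
/e/ (between /m/ and /z/): before a voiced consonant, so rule 2 applies → [eː].
/d/ (between /z/ and /i/): rule 1 targets it, but not word-finally → unchanged [d].
/i/ — between /d/ and /z/, before a voiced consonant — surfaces as [iː] (rule 2).
/d/ — between /z/ and /o/; rule 1 does not apply here → [d].
/o/ meets the environment for rule 2 (before a voiced consonant) → [oː].
/i/ (between /l/ and /v/): before a voiced consonant, so rule 2 applies → [iː].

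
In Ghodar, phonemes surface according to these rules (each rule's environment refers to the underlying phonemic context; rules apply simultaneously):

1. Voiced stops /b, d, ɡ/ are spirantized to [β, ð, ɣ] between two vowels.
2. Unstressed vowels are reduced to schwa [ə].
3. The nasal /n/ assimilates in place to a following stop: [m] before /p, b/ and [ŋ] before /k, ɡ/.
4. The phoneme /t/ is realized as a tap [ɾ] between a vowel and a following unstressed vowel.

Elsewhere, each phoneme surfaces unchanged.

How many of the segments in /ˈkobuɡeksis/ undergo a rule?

Segments that undergo a rule: /b/ → [β] (rule 1); /u/ → [ə] (rule 2); /ɡ/ → [ɣ] (rule 1); /e/ → [ə] (rule 2); /i/ → [ə] (rule 2).
All other segments surface unchanged.

5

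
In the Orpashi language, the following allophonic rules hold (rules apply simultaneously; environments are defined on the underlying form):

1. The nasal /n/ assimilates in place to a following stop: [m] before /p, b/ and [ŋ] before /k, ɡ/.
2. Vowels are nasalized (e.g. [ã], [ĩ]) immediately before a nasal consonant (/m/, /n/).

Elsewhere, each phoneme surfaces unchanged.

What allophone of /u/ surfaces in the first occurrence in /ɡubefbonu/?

[u]

/u/ (between /ɡ/ and /b/) fails the environment for rule 2, so it stays [u].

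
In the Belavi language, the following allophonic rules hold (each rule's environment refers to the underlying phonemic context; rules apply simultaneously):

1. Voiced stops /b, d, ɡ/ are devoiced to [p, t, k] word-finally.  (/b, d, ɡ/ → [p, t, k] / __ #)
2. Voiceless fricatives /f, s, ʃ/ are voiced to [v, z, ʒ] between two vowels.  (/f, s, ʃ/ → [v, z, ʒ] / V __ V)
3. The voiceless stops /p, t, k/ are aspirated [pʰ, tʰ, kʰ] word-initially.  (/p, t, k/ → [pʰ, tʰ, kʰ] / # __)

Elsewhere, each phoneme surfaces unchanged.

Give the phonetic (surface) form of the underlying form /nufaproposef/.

/n/ (word-initial): no rule targets it → [n].
/u/ (between /n/ and /f/) is unaffected → [u].
/f/ — between /u/ and /a/, between two vowels — surfaces as [v] (rule 2).
/a/ — not in any rule's target class → [a].
/p/ — between /a/ and /r/; rule 3 does not apply here → [p].
/r/ stays [r].
/o/ (between /r/ and /p/): no rule targets it → [o].
/p/ (between /o/ and /o/) fails the environment for rule 3, so it stays [p].
/o/ (between /p/ and /s/) is unaffected → [o].
/s/ (between /o/ and /e/) occurs between two vowels → [z] by rule 2.
/e/ — not in any rule's target class → [e].
/f/ — word-final; rule 2 does not apply here → [f].

[nuvapropozef]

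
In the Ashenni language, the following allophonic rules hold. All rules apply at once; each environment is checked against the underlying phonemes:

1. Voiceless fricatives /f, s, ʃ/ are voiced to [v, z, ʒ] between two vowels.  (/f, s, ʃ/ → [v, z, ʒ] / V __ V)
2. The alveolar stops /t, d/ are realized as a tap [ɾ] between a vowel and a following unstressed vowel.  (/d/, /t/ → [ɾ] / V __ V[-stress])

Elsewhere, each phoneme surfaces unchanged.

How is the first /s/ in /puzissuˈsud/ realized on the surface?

[s]

/s/ (between /i/ and /s/): rule 1 targets it, but not between two vowels → unchanged [s].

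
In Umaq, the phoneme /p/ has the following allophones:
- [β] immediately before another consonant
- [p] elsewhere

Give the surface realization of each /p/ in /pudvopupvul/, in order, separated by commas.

[p], [p], [β]

Occurrence 1 (position 1): no conditioning environment matches → elsewhere allophone [p].
Occurrence 2 (position 6): no conditioning environment matches → elsewhere allophone [p].
Occurrence 3 (position 8): immediately before another consonant → [β].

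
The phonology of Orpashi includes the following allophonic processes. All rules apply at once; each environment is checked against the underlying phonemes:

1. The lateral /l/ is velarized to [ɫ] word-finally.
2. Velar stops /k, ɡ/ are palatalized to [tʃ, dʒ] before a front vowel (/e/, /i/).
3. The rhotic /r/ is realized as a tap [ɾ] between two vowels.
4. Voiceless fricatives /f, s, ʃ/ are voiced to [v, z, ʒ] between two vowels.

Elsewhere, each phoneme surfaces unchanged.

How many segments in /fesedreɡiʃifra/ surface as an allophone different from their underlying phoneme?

3

Segments that undergo a rule: /s/ → [z] (rule 4); /ɡ/ → [dʒ] (rule 2); /ʃ/ → [ʒ] (rule 4).
All other segments surface unchanged.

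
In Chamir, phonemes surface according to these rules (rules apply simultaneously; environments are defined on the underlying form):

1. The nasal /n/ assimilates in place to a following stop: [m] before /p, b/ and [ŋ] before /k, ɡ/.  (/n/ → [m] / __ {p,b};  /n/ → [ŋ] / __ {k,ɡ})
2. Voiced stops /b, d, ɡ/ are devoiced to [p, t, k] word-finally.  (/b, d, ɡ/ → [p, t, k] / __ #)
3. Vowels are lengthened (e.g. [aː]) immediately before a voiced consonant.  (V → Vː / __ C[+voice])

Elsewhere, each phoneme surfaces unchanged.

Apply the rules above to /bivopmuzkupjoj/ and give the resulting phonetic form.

[biːvopmuːzkupjoːj]

/b/ (word-initial): rule 2 targets it, but not word-finally → unchanged [b].
/i/ meets the environment for rule 3 (before a voiced consonant) → [iː].
/v/ (between /i/ and /o/) is unaffected → [v].
/o/ — between /v/ and /p/; rule 3 does not apply here → [o].
/p/ stays [p].
/m/ (between /p/ and /u/) is unaffected → [m].
/u/ (between /m/ and /z/): before a voiced consonant, so rule 3 applies → [uː].
/z/ (between /u/ and /k/) is unaffected → [z].
/k/ (between /z/ and /u/) is unaffected → [k].
/u/ — between /k/ and /p/; rule 3 does not apply here → [u].
/p/ (between /u/ and /j/): no rule targets it → [p].
/j/ (between /p/ and /o/) is unaffected → [j].
/o/ (between /j/ and /j/): before a voiced consonant, so rule 3 applies → [oː].
/j/ (word-final) is unaffected → [j].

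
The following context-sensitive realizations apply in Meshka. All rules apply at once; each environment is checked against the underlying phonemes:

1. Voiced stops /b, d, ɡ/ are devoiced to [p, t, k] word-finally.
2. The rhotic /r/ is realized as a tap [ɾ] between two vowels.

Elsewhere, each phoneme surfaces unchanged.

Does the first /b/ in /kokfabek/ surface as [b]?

/b/ (between /a/ and /e/) is in the target of rule 1 but the environment (word-finally) is not met → [b].
The actual realization is [b], which matches [b].

Yes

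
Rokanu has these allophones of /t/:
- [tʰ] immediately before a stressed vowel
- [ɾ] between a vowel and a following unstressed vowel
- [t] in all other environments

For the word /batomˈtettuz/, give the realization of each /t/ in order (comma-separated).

Occurrence 1 (position 3): between a vowel and an unstressed vowel → [ɾ].
Occurrence 2 (position 6): immediately before a stressed vowel → [tʰ].
Occurrence 3 (position 8): no conditioning environment matches → elsewhere allophone [t].
Occurrence 4 (position 9): no conditioning environment matches → elsewhere allophone [t].

[ɾ], [tʰ], [t], [t]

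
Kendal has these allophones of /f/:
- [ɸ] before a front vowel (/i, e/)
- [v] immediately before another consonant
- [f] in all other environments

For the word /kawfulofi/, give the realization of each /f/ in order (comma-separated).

Occurrence 1 (position 4): no conditioning environment matches → elsewhere allophone [f].
Occurrence 2 (position 8): before a front vowel (/i, e/) → [ɸ].

[f], [ɸ]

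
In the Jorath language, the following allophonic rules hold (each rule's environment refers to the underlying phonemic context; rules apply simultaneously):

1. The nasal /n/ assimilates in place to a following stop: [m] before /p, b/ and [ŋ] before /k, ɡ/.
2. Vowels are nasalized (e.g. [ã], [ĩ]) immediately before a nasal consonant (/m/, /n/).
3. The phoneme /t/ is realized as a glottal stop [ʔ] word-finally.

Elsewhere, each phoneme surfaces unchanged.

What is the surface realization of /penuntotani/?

/p/ stays [p].
/e/ (between /p/ and /n/) occurs before a nasal consonant → [ẽ] by rule 2.
/n/ (between /e/ and /u/) is in the target of rule 1 but the environment (before a labial or velar stop) is not met → [n].
/u/ — between /n/ and /n/, before a nasal consonant — surfaces as [ũ] (rule 2).
/n/ — between /u/ and /t/; rule 1 does not apply here → [n].
/t/ (between /n/ and /o/) is in the target of rule 3 but the environment (word-finally) is not met → [t].
/o/ (between /t/ and /t/) fails the environment for rule 2, so it stays [o].
/t/ (between /o/ and /a/): rule 3 targets it, but not word-finally → unchanged [t].
/a/ meets the environment for rule 2 (before a nasal consonant) → [ã].
/n/ (between /a/ and /i/) fails the environment for rule 1, so it stays [n].
/i/ (word-final) is in the target of rule 2 but the environment (before a nasal consonant) is not met → [i].

[pẽnũntotãni]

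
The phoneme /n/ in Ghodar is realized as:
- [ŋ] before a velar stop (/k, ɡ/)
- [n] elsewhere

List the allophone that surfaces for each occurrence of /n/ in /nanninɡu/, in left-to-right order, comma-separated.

[n], [n], [n], [ŋ]

Occurrence 1 (position 1): no conditioning environment matches → elsewhere allophone [n].
Occurrence 2 (position 3): no conditioning environment matches → elsewhere allophone [n].
Occurrence 3 (position 4): no conditioning environment matches → elsewhere allophone [n].
Occurrence 4 (position 6): before a velar stop → [ŋ].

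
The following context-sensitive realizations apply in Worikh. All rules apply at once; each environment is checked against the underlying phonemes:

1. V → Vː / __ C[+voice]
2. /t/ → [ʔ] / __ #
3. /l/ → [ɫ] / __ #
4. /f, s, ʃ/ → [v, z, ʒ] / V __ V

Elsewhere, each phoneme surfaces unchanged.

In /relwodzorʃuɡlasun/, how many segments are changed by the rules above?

6

Segments that undergo a rule: /e/ → [eː] (rule 1); /o/ → [oː] (rule 1); /o/ → [oː] (rule 1); /u/ → [uː] (rule 1); /s/ → [z] (rule 4); /u/ → [uː] (rule 1).
All other segments surface unchanged.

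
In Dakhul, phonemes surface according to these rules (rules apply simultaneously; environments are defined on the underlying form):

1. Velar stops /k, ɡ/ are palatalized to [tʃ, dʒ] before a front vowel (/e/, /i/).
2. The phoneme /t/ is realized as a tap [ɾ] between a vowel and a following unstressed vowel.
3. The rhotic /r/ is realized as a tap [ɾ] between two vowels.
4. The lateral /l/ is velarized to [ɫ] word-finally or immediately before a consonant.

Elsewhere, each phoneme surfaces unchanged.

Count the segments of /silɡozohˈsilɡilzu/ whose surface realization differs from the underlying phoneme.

Segments that undergo a rule: /l/ → [ɫ] (rule 4); /l/ → [ɫ] (rule 4); /ɡ/ → [dʒ] (rule 1); /l/ → [ɫ] (rule 4).
All other segments surface unchanged.

4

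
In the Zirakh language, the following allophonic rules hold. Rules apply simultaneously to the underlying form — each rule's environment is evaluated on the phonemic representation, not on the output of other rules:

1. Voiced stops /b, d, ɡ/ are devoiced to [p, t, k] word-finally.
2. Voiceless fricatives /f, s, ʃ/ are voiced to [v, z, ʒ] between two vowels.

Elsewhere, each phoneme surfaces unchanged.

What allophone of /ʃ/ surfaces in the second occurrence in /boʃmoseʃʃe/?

/ʃ/ (between /e/ and /ʃ/) is in the target of rule 2 but the environment (between two vowels) is not met → [ʃ].

[ʃ]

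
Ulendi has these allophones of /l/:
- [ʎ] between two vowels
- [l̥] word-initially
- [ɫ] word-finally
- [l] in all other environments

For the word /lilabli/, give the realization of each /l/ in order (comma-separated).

[l̥], [ʎ], [l]

Occurrence 1 (position 1): word-initially → [l̥].
Occurrence 2 (position 3): between two vowels → [ʎ].
Occurrence 3 (position 6): no conditioning environment matches → elsewhere allophone [l].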